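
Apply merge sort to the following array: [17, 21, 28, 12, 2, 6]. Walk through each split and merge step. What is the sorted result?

Merge sort trace:

Split: [17, 21, 28, 12, 2, 6] -> [17, 21, 28] and [12, 2, 6]
  Split: [17, 21, 28] -> [17] and [21, 28]
    Split: [21, 28] -> [21] and [28]
    Merge: [21] + [28] -> [21, 28]
  Merge: [17] + [21, 28] -> [17, 21, 28]
  Split: [12, 2, 6] -> [12] and [2, 6]
    Split: [2, 6] -> [2] and [6]
    Merge: [2] + [6] -> [2, 6]
  Merge: [12] + [2, 6] -> [2, 6, 12]
Merge: [17, 21, 28] + [2, 6, 12] -> [2, 6, 12, 17, 21, 28]

Final sorted array: [2, 6, 12, 17, 21, 28]

The merge sort proceeds by recursively splitting the array and merging sorted halves.
After all merges, the sorted array is [2, 6, 12, 17, 21, 28].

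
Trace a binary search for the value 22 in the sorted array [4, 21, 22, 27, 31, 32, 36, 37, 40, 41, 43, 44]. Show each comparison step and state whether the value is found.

Binary search for 22 in [4, 21, 22, 27, 31, 32, 36, 37, 40, 41, 43, 44]:

lo=0, hi=11, mid=5, arr[mid]=32 -> 32 > 22, search left half
lo=0, hi=4, mid=2, arr[mid]=22 -> Found target at index 2!

Binary search finds 22 at index 2 after 2 comparisons. The search repeatedly halves the search space by comparing with the middle element.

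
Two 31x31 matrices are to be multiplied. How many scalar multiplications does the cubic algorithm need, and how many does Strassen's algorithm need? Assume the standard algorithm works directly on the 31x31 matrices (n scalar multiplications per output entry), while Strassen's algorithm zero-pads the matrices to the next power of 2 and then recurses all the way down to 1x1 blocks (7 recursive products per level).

Matrix multiplication for 31x31 matrices:

Strassen's algorithm requires power-of-2 dimensions. Pad 31x31 to 32x32 (next power of 2).

Standard algorithm: 31^3 = 29791 multiplications
Strassen's algorithm: 7^(log2(32)) = 7^5 = 16807 multiplications
Savings: 29791 - 16807 = 12984 multiplications

Standard: 29791 multiplications (31^3). Strassen: 16807 multiplications (7^5, after padding to 32x32). Strassen reduces 8 recursive multiplications to 7 at each level.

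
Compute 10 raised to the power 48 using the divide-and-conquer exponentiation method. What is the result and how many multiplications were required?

Computing 10^48 by squaring (build up from 10^1; each line after the first costs one multiplication):

10^1 = 10
10^2 = (10^1)^2 = 10^2 = 100
10^3 = 10 * 10^2 = 10 * 100 = 1000
10^6 = (10^3)^2 = 1000^2 = 1000000
10^12 = (10^6)^2 = 1000000^2 = 1000000000000
10^24 = (10^12)^2 = 1000000000000^2 = 1000000000000000000000000
10^48 = (10^24)^2 = 1000000000000000000000000^2 = 1000000000000000000000000000000000000000000000000

Result: 1000000000000000000000000000000000000000000000000
Multiplications needed: 6 (6 lines after 10^1)

10^48 = 1000000000000000000000000000000000000000000000000. Using exponentiation by squaring, this requires 6 multiplications. The key idea: if the exponent is even, square the half-power; if odd, multiply by the base once.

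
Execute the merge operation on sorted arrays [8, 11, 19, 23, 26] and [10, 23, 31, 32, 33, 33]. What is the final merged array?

Merging process:

Compare 8 vs 10: take 8 from left. Merged: [8]
Compare 11 vs 10: take 10 from right. Merged: [8, 10]
Compare 11 vs 23: take 11 from left. Merged: [8, 10, 11]
Compare 19 vs 23: take 19 from left. Merged: [8, 10, 11, 19]
Compare 23 vs 23: take 23 from left. Merged: [8, 10, 11, 19, 23]
Compare 26 vs 23: take 23 from right. Merged: [8, 10, 11, 19, 23, 23]
Compare 26 vs 31: take 26 from left. Merged: [8, 10, 11, 19, 23, 23, 26]
Append remaining from right: [31, 32, 33, 33]. Merged: [8, 10, 11, 19, 23, 23, 26, 31, 32, 33, 33]

Final merged array: [8, 10, 11, 19, 23, 23, 26, 31, 32, 33, 33]
Total comparisons: 7

The merged array is [8, 10, 11, 19, 23, 23, 26, 31, 32, 33, 33], requiring 7 comparisons. The merge step runs in O(n) time where n is the total number of elements.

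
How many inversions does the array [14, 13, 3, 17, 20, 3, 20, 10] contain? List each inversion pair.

Finding inversions in [14, 13, 3, 17, 20, 3, 20, 10]:

(0, 1): arr[0]=14 > arr[1]=13
(0, 2): arr[0]=14 > arr[2]=3
(0, 5): arr[0]=14 > arr[5]=3
(0, 7): arr[0]=14 > arr[7]=10
(1, 2): arr[1]=13 > arr[2]=3
(1, 5): arr[1]=13 > arr[5]=3
(1, 7): arr[1]=13 > arr[7]=10
(3, 5): arr[3]=17 > arr[5]=3
(3, 7): arr[3]=17 > arr[7]=10
(4, 5): arr[4]=20 > arr[5]=3
(4, 7): arr[4]=20 > arr[7]=10
(6, 7): arr[6]=20 > arr[7]=10

Total inversions: 12

The array has 12 inversion(s): (0,1), (0,2), (0,5), (0,7), (1,2), (1,5), (1,7), (3,5), (3,7), (4,5), (4,7), (6,7). Each pair (i,j) satisfies i < j and arr[i] > arr[j].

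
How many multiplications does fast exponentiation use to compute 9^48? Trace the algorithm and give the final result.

Computing 9^48 by squaring (build up from 9^1; each line after the first costs one multiplication):

9^1 = 9
9^2 = (9^1)^2 = 9^2 = 81
9^3 = 9 * 9^2 = 9 * 81 = 729
9^6 = (9^3)^2 = 729^2 = 531441
9^12 = (9^6)^2 = 531441^2 = 282429536481
9^24 = (9^12)^2 = 282429536481^2 = 79766443076872509863361
9^48 = (9^24)^2 = 79766443076872509863361^2 = 6362685441135942358474828762538534230890216321

Result: 6362685441135942358474828762538534230890216321
Multiplications needed: 6 (6 lines after 9^1)

9^48 = 6362685441135942358474828762538534230890216321. Using exponentiation by squaring, this requires 6 multiplications. The key idea: if the exponent is even, square the half-power; if odd, multiply by the base once.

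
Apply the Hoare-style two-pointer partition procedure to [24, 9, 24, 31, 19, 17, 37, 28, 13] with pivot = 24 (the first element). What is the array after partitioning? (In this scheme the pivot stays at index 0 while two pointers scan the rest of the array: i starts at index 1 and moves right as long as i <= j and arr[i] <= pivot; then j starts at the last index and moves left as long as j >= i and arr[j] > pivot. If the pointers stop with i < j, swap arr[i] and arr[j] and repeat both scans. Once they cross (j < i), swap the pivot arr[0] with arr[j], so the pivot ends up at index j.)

Hoare-style two-pointer partition with pivot = 24:

Initial array: [24, 9, 24, 31, 19, 17, 37, 28, 13]

Pointers start at i = 1, j = 8.
i stops at index 3 (arr[3]=31 > 24), j stops at index 8 (arr[8]=13 <= 24): swap arr[3] and arr[8], array becomes [24, 9, 24, 13, 19, 17, 37, 28, 31]
i ends at 6, j ends at 5: the pointers have crossed (j < i), so scanning stops.

Swap pivot arr[0] with arr[5] to place pivot at position 5: [17, 9, 24, 13, 19, 24, 37, 28, 31]
Pivot position: 5

After partitioning with pivot 24, the array becomes [17, 9, 24, 13, 19, 24, 37, 28, 31]. The pivot is placed at index 5. All elements to the left of the pivot are <= 24, and all elements to the right are > 24.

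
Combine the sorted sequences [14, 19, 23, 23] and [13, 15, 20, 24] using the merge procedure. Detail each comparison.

Merging process:

Compare 14 vs 13: take 13 from right. Merged: [13]
Compare 14 vs 15: take 14 from left. Merged: [13, 14]
Compare 19 vs 15: take 15 from right. Merged: [13, 14, 15]
Compare 19 vs 20: take 19 from left. Merged: [13, 14, 15, 19]
Compare 23 vs 20: take 20 from right. Merged: [13, 14, 15, 19, 20]
Compare 23 vs 24: take 23 from left. Merged: [13, 14, 15, 19, 20, 23]
Compare 23 vs 24: take 23 from left. Merged: [13, 14, 15, 19, 20, 23, 23]
Append remaining from right: [24]. Merged: [13, 14, 15, 19, 20, 23, 23, 24]

Final merged array: [13, 14, 15, 19, 20, 23, 23, 24]
Total comparisons: 7

The merged array is [13, 14, 15, 19, 20, 23, 23, 24], requiring 7 comparisons. The merge step runs in O(n) time where n is the total number of elements.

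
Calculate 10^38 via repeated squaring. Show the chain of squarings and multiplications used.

Computing 10^38 by squaring (build up from 10^1; each line after the first costs one multiplication):

10^1 = 10
10^2 = (10^1)^2 = 10^2 = 100
10^4 = (10^2)^2 = 100^2 = 10000
10^8 = (10^4)^2 = 10000^2 = 100000000
10^9 = 10 * 10^8 = 10 * 100000000 = 1000000000
10^18 = (10^9)^2 = 1000000000^2 = 1000000000000000000
10^19 = 10 * 10^18 = 10 * 1000000000000000000 = 10000000000000000000
10^38 = (10^19)^2 = 10000000000000000000^2 = 100000000000000000000000000000000000000

Result: 100000000000000000000000000000000000000
Multiplications needed: 7 (7 lines after 10^1)

10^38 = 100000000000000000000000000000000000000. Using exponentiation by squaring, this requires 7 multiplications. The key idea: if the exponent is even, square the half-power; if odd, multiply by the base once.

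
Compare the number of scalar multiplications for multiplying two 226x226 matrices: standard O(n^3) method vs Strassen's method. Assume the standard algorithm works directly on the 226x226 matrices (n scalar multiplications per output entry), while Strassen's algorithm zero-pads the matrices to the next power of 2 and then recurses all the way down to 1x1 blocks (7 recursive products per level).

Matrix multiplication for 226x226 matrices:

Strassen's algorithm requires power-of-2 dimensions. Pad 226x226 to 256x256 (next power of 2).

Standard algorithm: 226^3 = 11543176 multiplications
Strassen's algorithm: 7^(log2(256)) = 7^8 = 5764801 multiplications
Savings: 11543176 - 5764801 = 5778375 multiplications

Standard: 11543176 multiplications (226^3). Strassen: 5764801 multiplications (7^8, after padding to 256x256). Strassen reduces 8 recursive multiplications to 7 at each level.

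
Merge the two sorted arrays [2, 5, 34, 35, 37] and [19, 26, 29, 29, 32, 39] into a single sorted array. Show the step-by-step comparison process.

Merging process:

Compare 2 vs 19: take 2 from left. Merged: [2]
Compare 5 vs 19: take 5 from left. Merged: [2, 5]
Compare 34 vs 19: take 19 from right. Merged: [2, 5, 19]
Compare 34 vs 26: take 26 from right. Merged: [2, 5, 19, 26]
Compare 34 vs 29: take 29 from right. Merged: [2, 5, 19, 26, 29]
Compare 34 vs 29: take 29 from right. Merged: [2, 5, 19, 26, 29, 29]
Compare 34 vs 32: take 32 from right. Merged: [2, 5, 19, 26, 29, 29, 32]
Compare 34 vs 39: take 34 from left. Merged: [2, 5, 19, 26, 29, 29, 32, 34]
Compare 35 vs 39: take 35 from left. Merged: [2, 5, 19, 26, 29, 29, 32, 34, 35]
Compare 37 vs 39: take 37 from left. Merged: [2, 5, 19, 26, 29, 29, 32, 34, 35, 37]
Append remaining from right: [39]. Merged: [2, 5, 19, 26, 29, 29, 32, 34, 35, 37, 39]

Final merged array: [2, 5, 19, 26, 29, 29, 32, 34, 35, 37, 39]
Total comparisons: 10

The merged array is [2, 5, 19, 26, 29, 29, 32, 34, 35, 37, 39], requiring 10 comparisons. The merge step runs in O(n) time where n is the total number of elements.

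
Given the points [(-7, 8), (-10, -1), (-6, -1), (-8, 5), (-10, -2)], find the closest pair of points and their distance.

Computing all pairwise distances among 5 points:

d((-7, 8), (-10, -1)) = 9.4868
d((-7, 8), (-6, -1)) = 9.0554
d((-7, 8), (-8, 5)) = 3.1623
d((-7, 8), (-10, -2)) = 10.4403
d((-10, -1), (-6, -1)) = 4.0
d((-10, -1), (-8, 5)) = 6.3246
d((-10, -1), (-10, -2)) = 1.0 <-- minimum
d((-6, -1), (-8, 5)) = 6.3246
d((-6, -1), (-10, -2)) = 4.1231
d((-8, 5), (-10, -2)) = 7.2801

Closest pair: (-10, -1) and (-10, -2) with distance 1.0

The closest pair is (-10, -1) and (-10, -2) with Euclidean distance 1.0. For 5 points, brute-force pairwise comparison is shown above. For large n, the divide-and-conquer algorithm (sort by x, recurse on halves, check the dividing strip) achieves O(n log n).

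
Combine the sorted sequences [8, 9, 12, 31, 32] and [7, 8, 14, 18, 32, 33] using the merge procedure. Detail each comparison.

Merging process:

Compare 8 vs 7: take 7 from right. Merged: [7]
Compare 8 vs 8: take 8 from left. Merged: [7, 8]
Compare 9 vs 8: take 8 from right. Merged: [7, 8, 8]
Compare 9 vs 14: take 9 from left. Merged: [7, 8, 8, 9]
Compare 12 vs 14: take 12 from left. Merged: [7, 8, 8, 9, 12]
Compare 31 vs 14: take 14 from right. Merged: [7, 8, 8, 9, 12, 14]
Compare 31 vs 18: take 18 from right. Merged: [7, 8, 8, 9, 12, 14, 18]
Compare 31 vs 32: take 31 from left. Merged: [7, 8, 8, 9, 12, 14, 18, 31]
Compare 32 vs 32: take 32 from left. Merged: [7, 8, 8, 9, 12, 14, 18, 31, 32]
Append remaining from right: [32, 33]. Merged: [7, 8, 8, 9, 12, 14, 18, 31, 32, 32, 33]

Final merged array: [7, 8, 8, 9, 12, 14, 18, 31, 32, 32, 33]
Total comparisons: 9

The merged array is [7, 8, 8, 9, 12, 14, 18, 31, 32, 32, 33], requiring 9 comparisons. The merge step runs in O(n) time where n is the total number of elements.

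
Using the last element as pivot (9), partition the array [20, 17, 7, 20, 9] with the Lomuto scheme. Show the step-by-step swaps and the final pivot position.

Lomuto partition with pivot = 9:

Initial array: [20, 17, 7, 20, 9]

arr[0]=20 > 9: no swap
arr[1]=17 > 9: no swap
arr[2]=7 <= 9: swap with position 0, array becomes [7, 17, 20, 20, 9]
arr[3]=20 > 9: no swap

Place pivot at position 1: [7, 9, 20, 20, 17]
Pivot position: 1

After partitioning with pivot 9, the array becomes [7, 9, 20, 20, 17]. The pivot is placed at index 1. All elements to the left of the pivot are <= 9, and all elements to the right are > 9.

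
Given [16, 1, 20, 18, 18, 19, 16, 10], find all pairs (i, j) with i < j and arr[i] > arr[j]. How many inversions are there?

Finding inversions in [16, 1, 20, 18, 18, 19, 16, 10]:

(0, 1): arr[0]=16 > arr[1]=1
(0, 7): arr[0]=16 > arr[7]=10
(2, 3): arr[2]=20 > arr[3]=18
(2, 4): arr[2]=20 > arr[4]=18
(2, 5): arr[2]=20 > arr[5]=19
(2, 6): arr[2]=20 > arr[6]=16
(2, 7): arr[2]=20 > arr[7]=10
(3, 6): arr[3]=18 > arr[6]=16
(3, 7): arr[3]=18 > arr[7]=10
(4, 6): arr[4]=18 > arr[6]=16
(4, 7): arr[4]=18 > arr[7]=10
(5, 6): arr[5]=19 > arr[6]=16
(5, 7): arr[5]=19 > arr[7]=10
(6, 7): arr[6]=16 > arr[7]=10

Total inversions: 14

The array has 14 inversion(s): (0,1), (0,7), (2,3), (2,4), (2,5), (2,6), (2,7), (3,6), (3,7), (4,6), (4,7), (5,6), (5,7), (6,7). Each pair (i,j) satisfies i < j and arr[i] > arr[j].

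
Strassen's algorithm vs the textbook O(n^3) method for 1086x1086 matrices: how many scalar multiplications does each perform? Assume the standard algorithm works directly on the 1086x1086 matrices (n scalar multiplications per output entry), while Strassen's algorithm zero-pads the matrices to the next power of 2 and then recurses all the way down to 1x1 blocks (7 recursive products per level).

Matrix multiplication for 1086x1086 matrices:

Strassen's algorithm requires power-of-2 dimensions. Pad 1086x1086 to 2048x2048 (next power of 2).

Standard algorithm: 1086^3 = 1280824056 multiplications
Strassen's algorithm: 7^(log2(2048)) = 7^11 = 1977326743 multiplications
Difference: 1280824056 - 1977326743 = -696502687 (Strassen uses MORE here due to padding overhead — for small or just-over-power-of-2 n, padding can outweigh the per-level savings)

Standard: 1280824056 multiplications (1086^3). Strassen: 1977326743 multiplications (7^11, after padding to 2048x2048). Strassen reduces 8 recursive multiplications to 7 at each level.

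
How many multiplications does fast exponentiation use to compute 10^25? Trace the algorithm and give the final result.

Computing 10^25 by squaring (build up from 10^1; each line after the first costs one multiplication):

10^1 = 10
10^2 = (10^1)^2 = 10^2 = 100
10^3 = 10 * 10^2 = 10 * 100 = 1000
10^6 = (10^3)^2 = 1000^2 = 1000000
10^12 = (10^6)^2 = 1000000^2 = 1000000000000
10^24 = (10^12)^2 = 1000000000000^2 = 1000000000000000000000000
10^25 = 10 * 10^24 = 10 * 1000000000000000000000000 = 10000000000000000000000000

Result: 10000000000000000000000000
Multiplications needed: 6 (6 lines after 10^1)

10^25 = 10000000000000000000000000. Using exponentiation by squaring, this requires 6 multiplications. The key idea: if the exponent is even, square the half-power; if odd, multiply by the base once.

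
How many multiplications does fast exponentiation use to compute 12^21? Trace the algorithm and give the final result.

Computing 12^21 by squaring (build up from 12^1; each line after the first costs one multiplication):

12^1 = 12
12^2 = (12^1)^2 = 12^2 = 144
12^4 = (12^2)^2 = 144^2 = 20736
12^5 = 12 * 12^4 = 12 * 20736 = 248832
12^10 = (12^5)^2 = 248832^2 = 61917364224
12^20 = (12^10)^2 = 61917364224^2 = 3833759992447475122176
12^21 = 12 * 12^20 = 12 * 3833759992447475122176 = 46005119909369701466112

Result: 46005119909369701466112
Multiplications needed: 6 (6 lines after 12^1)

12^21 = 46005119909369701466112. Using exponentiation by squaring, this requires 6 multiplications. The key idea: if the exponent is even, square the half-power; if odd, multiply by the base once.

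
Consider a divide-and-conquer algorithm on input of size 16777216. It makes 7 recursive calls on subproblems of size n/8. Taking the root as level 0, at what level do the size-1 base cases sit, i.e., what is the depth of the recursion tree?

For divide and conquer with division factor 8:

Problem sizes at each level:
Level 0: 16777216
Level 1: 2097152
Level 2: 262144
Level 3: 32768
Level 4: 4096
Level 5: 512
Level 6: 64
Level 7: 8
Level 8: 1

The root is level 0 and the size-1 base case is level 8 (the tree spans levels 0 through 8, i.e. 9 levels counting the root), so the depth is the number of divisions: log_8(16777216) = 8

The recursion tree depth is log_8(16777216) = 8. At each level, the problem size is divided by 8, so it takes 8 divisions to reduce to a base case of size 1. The algorithm makes 7 recursive calls at each level.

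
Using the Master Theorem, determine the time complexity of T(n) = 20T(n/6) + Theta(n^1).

Master Theorem for T(n) = 20T(n/6) + O(n^1):

a = 20, b = 6, c = 1
log_b(a) = log_6(20) = 1.6720

Case 1: c = 1 < log_6(20) = 1.6720
T(n) = O(n^(log_6 20))

For T(n) = 20T(n/6) + O(n^1): log_6(20) = 1.6720. This is Case 1 of the Master Theorem (c < log_b(a), work dominated by leaves), giving O(n^(log_6 20)).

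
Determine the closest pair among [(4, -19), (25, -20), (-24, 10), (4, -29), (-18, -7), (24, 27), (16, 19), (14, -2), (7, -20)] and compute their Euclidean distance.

Computing all pairwise distances among 9 points:

d((4, -19), (25, -20)) = 21.0238
d((4, -19), (-24, 10)) = 40.3113
d((4, -19), (4, -29)) = 10.0
d((4, -19), (-18, -7)) = 25.0599
d((4, -19), (24, 27)) = 50.1597
d((4, -19), (16, 19)) = 39.8497
d((4, -19), (14, -2)) = 19.7231
d((4, -19), (7, -20)) = 3.1623 <-- minimum
d((25, -20), (-24, 10)) = 57.4543
d((25, -20), (4, -29)) = 22.8473
d((25, -20), (-18, -7)) = 44.9222
d((25, -20), (24, 27)) = 47.0106
d((25, -20), (16, 19)) = 40.025
d((25, -20), (14, -2)) = 21.095
d((25, -20), (7, -20)) = 18.0
d((-24, 10), (4, -29)) = 48.0104
d((-24, 10), (-18, -7)) = 18.0278
d((-24, 10), (24, 27)) = 50.9215
d((-24, 10), (16, 19)) = 41.0
d((-24, 10), (14, -2)) = 39.8497
d((-24, 10), (7, -20)) = 43.1393
d((4, -29), (-18, -7)) = 31.1127
d((4, -29), (24, 27)) = 59.4643
d((4, -29), (16, 19)) = 49.4773
d((4, -29), (14, -2)) = 28.7924
d((4, -29), (7, -20)) = 9.4868
d((-18, -7), (24, 27)) = 54.037
d((-18, -7), (16, 19)) = 42.8019
d((-18, -7), (14, -2)) = 32.3883
d((-18, -7), (7, -20)) = 28.178
d((24, 27), (16, 19)) = 11.3137
d((24, 27), (14, -2)) = 30.6757
d((24, 27), (7, -20)) = 49.98
d((16, 19), (14, -2)) = 21.095
d((16, 19), (7, -20)) = 40.025
d((14, -2), (7, -20)) = 19.3132

Closest pair: (4, -19) and (7, -20) with distance 3.1623

The closest pair is (4, -19) and (7, -20) with Euclidean distance 3.1623. For 9 points, brute-force pairwise comparison is shown above. For large n, the divide-and-conquer algorithm (sort by x, recurse on halves, check the dividing strip) achieves O(n log n).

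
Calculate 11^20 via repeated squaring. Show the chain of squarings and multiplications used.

Computing 11^20 by squaring (build up from 11^1; each line after the first costs one multiplication):

11^1 = 11
11^2 = (11^1)^2 = 11^2 = 121
11^4 = (11^2)^2 = 121^2 = 14641
11^5 = 11 * 11^4 = 11 * 14641 = 161051
11^10 = (11^5)^2 = 161051^2 = 25937424601
11^20 = (11^10)^2 = 25937424601^2 = 672749994932560009201

Result: 672749994932560009201
Multiplications needed: 5 (5 lines after 11^1)

11^20 = 672749994932560009201. Using exponentiation by squaring, this requires 5 multiplications. The key idea: if the exponent is even, square the half-power; if odd, multiply by the base once.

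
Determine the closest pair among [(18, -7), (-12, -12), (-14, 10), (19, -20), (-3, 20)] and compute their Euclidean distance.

Computing all pairwise distances among 5 points:

d((18, -7), (-12, -12)) = 30.4138
d((18, -7), (-14, 10)) = 36.2353
d((18, -7), (19, -20)) = 13.0384 <-- minimum
d((18, -7), (-3, 20)) = 34.2053
d((-12, -12), (-14, 10)) = 22.0907
d((-12, -12), (19, -20)) = 32.0156
d((-12, -12), (-3, 20)) = 33.2415
d((-14, 10), (19, -20)) = 44.5982
d((-14, 10), (-3, 20)) = 14.8661
d((19, -20), (-3, 20)) = 45.6508

Closest pair: (18, -7) and (19, -20) with distance 13.0384

The closest pair is (18, -7) and (19, -20) with Euclidean distance 13.0384. For 5 points, brute-force pairwise comparison is shown above. For large n, the divide-and-conquer algorithm (sort by x, recurse on halves, check the dividing strip) achieves O(n log n).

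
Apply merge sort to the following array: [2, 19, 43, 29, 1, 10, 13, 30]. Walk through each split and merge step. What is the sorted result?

Merge sort trace:

Split: [2, 19, 43, 29, 1, 10, 13, 30] -> [2, 19, 43, 29] and [1, 10, 13, 30]
  Split: [2, 19, 43, 29] -> [2, 19] and [43, 29]
    Split: [2, 19] -> [2] and [19]
    Merge: [2] + [19] -> [2, 19]
    Split: [43, 29] -> [43] and [29]
    Merge: [43] + [29] -> [29, 43]
  Merge: [2, 19] + [29, 43] -> [2, 19, 29, 43]
  Split: [1, 10, 13, 30] -> [1, 10] and [13, 30]
    Split: [1, 10] -> [1] and [10]
    Merge: [1] + [10] -> [1, 10]
    Split: [13, 30] -> [13] and [30]
    Merge: [13] + [30] -> [13, 30]
  Merge: [1, 10] + [13, 30] -> [1, 10, 13, 30]
Merge: [2, 19, 29, 43] + [1, 10, 13, 30] -> [1, 2, 10, 13, 19, 29, 30, 43]

Final sorted array: [1, 2, 10, 13, 19, 29, 30, 43]

The merge sort proceeds by recursively splitting the array and merging sorted halves.
After all merges, the sorted array is [1, 2, 10, 13, 19, 29, 30, 43].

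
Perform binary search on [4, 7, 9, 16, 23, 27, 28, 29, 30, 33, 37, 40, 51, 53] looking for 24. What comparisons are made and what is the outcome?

Binary search for 24 in [4, 7, 9, 16, 23, 27, 28, 29, 30, 33, 37, 40, 51, 53]:

lo=0, hi=13, mid=6, arr[mid]=28 -> 28 > 24, search left half
lo=0, hi=5, mid=2, arr[mid]=9 -> 9 < 24, search right half
lo=3, hi=5, mid=4, arr[mid]=23 -> 23 < 24, search right half
lo=5, hi=5, mid=5, arr[mid]=27 -> 27 > 24, search left half
lo=5 > hi=4, target 24 not found

Binary search determines that 24 is not in the array after 4 comparisons. The search space was exhausted without finding the target.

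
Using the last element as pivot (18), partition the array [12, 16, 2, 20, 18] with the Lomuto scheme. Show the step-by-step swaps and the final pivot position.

Lomuto partition with pivot = 18:

Initial array: [12, 16, 2, 20, 18]

arr[0]=12 <= 18: swap with position 0, array becomes [12, 16, 2, 20, 18]
arr[1]=16 <= 18: swap with position 1, array becomes [12, 16, 2, 20, 18]
arr[2]=2 <= 18: swap with position 2, array becomes [12, 16, 2, 20, 18]
arr[3]=20 > 18: no swap

Place pivot at position 3: [12, 16, 2, 18, 20]
Pivot position: 3

After partitioning with pivot 18, the array becomes [12, 16, 2, 18, 20]. The pivot is placed at index 3. All elements to the left of the pivot are <= 18, and all elements to the right are > 18.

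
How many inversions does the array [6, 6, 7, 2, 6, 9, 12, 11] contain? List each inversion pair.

Finding inversions in [6, 6, 7, 2, 6, 9, 12, 11]:

(0, 3): arr[0]=6 > arr[3]=2
(1, 3): arr[1]=6 > arr[3]=2
(2, 3): arr[2]=7 > arr[3]=2
(2, 4): arr[2]=7 > arr[4]=6
(6, 7): arr[6]=12 > arr[7]=11

Total inversions: 5

The array has 5 inversion(s): (0,3), (1,3), (2,3), (2,4), (6,7). Each pair (i,j) satisfies i < j and arr[i] > arr[j].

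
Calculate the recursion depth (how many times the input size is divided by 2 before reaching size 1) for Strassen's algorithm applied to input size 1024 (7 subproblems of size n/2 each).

For divide and conquer with division factor 2:

Problem sizes at each level:
Level 0: 1024
Level 1: 512
Level 2: 256
Level 3: 128
Level 4: 64
Level 5: 32
Level 6: 16
Level 7: 8
Level 8: 4
Level 9: 2
Level 10: 1

The root is level 0 and the size-1 base case is level 10 (the tree spans levels 0 through 10, i.e. 11 levels counting the root), so the depth is the number of divisions: log_2(1024) = 10

The recursion tree depth is log_2(1024) = 10. At each level, the problem size is divided by 2, so it takes 10 divisions to reduce to a base case of size 1. The algorithm makes 7 recursive calls at each level.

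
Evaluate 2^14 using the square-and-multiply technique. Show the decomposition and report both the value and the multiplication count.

Computing 2^14 by squaring (build up from 2^1; each line after the first costs one multiplication):

2^1 = 2
2^2 = (2^1)^2 = 2^2 = 4
2^3 = 2 * 2^2 = 2 * 4 = 8
2^6 = (2^3)^2 = 8^2 = 64
2^7 = 2 * 2^6 = 2 * 64 = 128
2^14 = (2^7)^2 = 128^2 = 16384

Result: 16384
Multiplications needed: 5 (5 lines after 2^1)

2^14 = 16384. Using exponentiation by squaring, this requires 5 multiplications. The key idea: if the exponent is even, square the half-power; if odd, multiply by the base once.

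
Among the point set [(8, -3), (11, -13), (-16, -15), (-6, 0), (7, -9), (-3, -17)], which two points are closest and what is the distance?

Computing all pairwise distances among 6 points:

d((8, -3), (11, -13)) = 10.4403
d((8, -3), (-16, -15)) = 26.8328
d((8, -3), (-6, 0)) = 14.3178
d((8, -3), (7, -9)) = 6.0828
d((8, -3), (-3, -17)) = 17.8045
d((11, -13), (-16, -15)) = 27.074
d((11, -13), (-6, 0)) = 21.4009
d((11, -13), (7, -9)) = 5.6569 <-- minimum
d((11, -13), (-3, -17)) = 14.5602
d((-16, -15), (-6, 0)) = 18.0278
d((-16, -15), (7, -9)) = 23.7697
d((-16, -15), (-3, -17)) = 13.1529
d((-6, 0), (7, -9)) = 15.8114
d((-6, 0), (-3, -17)) = 17.2627
d((7, -9), (-3, -17)) = 12.8062

Closest pair: (11, -13) and (7, -9) with distance 5.6569

The closest pair is (11, -13) and (7, -9) with Euclidean distance 5.6569. For 6 points, brute-force pairwise comparison is shown above. For large n, the divide-and-conquer algorithm (sort by x, recurse on halves, check the dividing strip) achieves O(n log n).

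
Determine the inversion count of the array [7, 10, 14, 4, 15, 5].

Finding inversions in [7, 10, 14, 4, 15, 5]:

(0, 3): arr[0]=7 > arr[3]=4
(0, 5): arr[0]=7 > arr[5]=5
(1, 3): arr[1]=10 > arr[3]=4
(1, 5): arr[1]=10 > arr[5]=5
(2, 3): arr[2]=14 > arr[3]=4
(2, 5): arr[2]=14 > arr[5]=5
(4, 5): arr[4]=15 > arr[5]=5

Total inversions: 7

The array has 7 inversion(s): (0,3), (0,5), (1,3), (1,5), (2,3), (2,5), (4,5). Each pair (i,j) satisfies i < j and arr[i] > arr[j].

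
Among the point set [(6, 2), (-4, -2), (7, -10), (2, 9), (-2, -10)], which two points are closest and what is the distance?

Computing all pairwise distances among 5 points:

d((6, 2), (-4, -2)) = 10.7703
d((6, 2), (7, -10)) = 12.0416
d((6, 2), (2, 9)) = 8.0623 <-- minimum
d((6, 2), (-2, -10)) = 14.4222
d((-4, -2), (7, -10)) = 13.6015
d((-4, -2), (2, 9)) = 12.53
d((-4, -2), (-2, -10)) = 8.2462
d((7, -10), (2, 9)) = 19.6469
d((7, -10), (-2, -10)) = 9.0
d((2, 9), (-2, -10)) = 19.4165

Closest pair: (6, 2) and (2, 9) with distance 8.0623

The closest pair is (6, 2) and (2, 9) with Euclidean distance 8.0623. For 5 points, brute-force pairwise comparison is shown above. For large n, the divide-and-conquer algorithm (sort by x, recurse on halves, check the dividing strip) achieves O(n log n).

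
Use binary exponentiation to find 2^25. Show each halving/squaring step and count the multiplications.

Computing 2^25 by squaring (build up from 2^1; each line after the first costs one multiplication):

2^1 = 2
2^2 = (2^1)^2 = 2^2 = 4
2^3 = 2 * 2^2 = 2 * 4 = 8
2^6 = (2^3)^2 = 8^2 = 64
2^12 = (2^6)^2 = 64^2 = 4096
2^24 = (2^12)^2 = 4096^2 = 16777216
2^25 = 2 * 2^24 = 2 * 16777216 = 33554432

Result: 33554432
Multiplications needed: 6 (6 lines after 2^1)

2^25 = 33554432. Using exponentiation by squaring, this requires 6 multiplications. The key idea: if the exponent is even, square the half-power; if odd, multiply by the base once.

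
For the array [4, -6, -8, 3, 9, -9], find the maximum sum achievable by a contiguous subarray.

Using Kadane's algorithm on [4, -6, -8, 3, 9, -9]:

Scanning through the array:
Position 1 (value -6): max_ending_here = -2, max_so_far = 4
Position 2 (value -8): max_ending_here = -8, max_so_far = 4
Position 3 (value 3): max_ending_here = 3, max_so_far = 4
Position 4 (value 9): max_ending_here = 12, max_so_far = 12
Position 5 (value -9): max_ending_here = 3, max_so_far = 12

Maximum subarray: [3, 9]
Maximum sum: 12

The maximum subarray is [3, 9] with sum 12. This subarray runs from index 3 to index 4.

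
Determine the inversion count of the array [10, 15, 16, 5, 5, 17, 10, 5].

Finding inversions in [10, 15, 16, 5, 5, 17, 10, 5]:

(0, 3): arr[0]=10 > arr[3]=5
(0, 4): arr[0]=10 > arr[4]=5
(0, 7): arr[0]=10 > arr[7]=5
(1, 3): arr[1]=15 > arr[3]=5
(1, 4): arr[1]=15 > arr[4]=5
(1, 6): arr[1]=15 > arr[6]=10
(1, 7): arr[1]=15 > arr[7]=5
(2, 3): arr[2]=16 > arr[3]=5
(2, 4): arr[2]=16 > arr[4]=5
(2, 6): arr[2]=16 > arr[6]=10
(2, 7): arr[2]=16 > arr[7]=5
(5, 6): arr[5]=17 > arr[6]=10
(5, 7): arr[5]=17 > arr[7]=5
(6, 7): arr[6]=10 > arr[7]=5

Total inversions: 14

The array has 14 inversion(s): (0,3), (0,4), (0,7), (1,3), (1,4), (1,6), (1,7), (2,3), (2,4), (2,6), (2,7), (5,6), (5,7), (6,7). Each pair (i,j) satisfies i < j and arr[i] > arr[j].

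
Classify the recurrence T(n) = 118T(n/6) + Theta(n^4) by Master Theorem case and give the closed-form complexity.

Master Theorem for T(n) = 118T(n/6) + O(n^4):

a = 118, b = 6, c = 4
log_b(a) = log_6(118) = 2.6626

Case 3: c = 4 > log_6(118) = 2.6626
T(n) = O(n^4) = O(n^4)

For T(n) = 118T(n/6) + O(n^4): log_6(118) = 2.6626. This is Case 3 of the Master Theorem (c > log_b(a), work dominated by root), giving O(n^4).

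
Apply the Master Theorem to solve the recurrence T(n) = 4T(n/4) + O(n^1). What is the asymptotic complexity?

Master Theorem for T(n) = 4T(n/4) + O(n^1):

a = 4, b = 4, c = 1
log_b(a) = log_4(4) = 1.0000

Case 2: c = 1 = log_4(4) = 1.0000
T(n) = O(n^1 log n) = O(n log n)

For T(n) = 4T(n/4) + O(n^1): log_4(4) = 1.0000. This is Case 2 of the Master Theorem (c = log_b(a), equal work at all levels), giving O(n log n).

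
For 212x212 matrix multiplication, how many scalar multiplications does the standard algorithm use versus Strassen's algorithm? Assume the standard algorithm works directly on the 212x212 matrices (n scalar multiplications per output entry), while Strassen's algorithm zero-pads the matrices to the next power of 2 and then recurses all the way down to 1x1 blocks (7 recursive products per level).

Matrix multiplication for 212x212 matrices:

Strassen's algorithm requires power-of-2 dimensions. Pad 212x212 to 256x256 (next power of 2).

Standard algorithm: 212^3 = 9528128 multiplications
Strassen's algorithm: 7^(log2(256)) = 7^8 = 5764801 multiplications
Savings: 9528128 - 5764801 = 3763327 multiplications

Standard: 9528128 multiplications (212^3). Strassen: 5764801 multiplications (7^8, after padding to 256x256). Strassen reduces 8 recursive multiplications to 7 at each level.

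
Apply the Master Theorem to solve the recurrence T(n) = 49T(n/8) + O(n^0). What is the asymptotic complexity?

Master Theorem for T(n) = 49T(n/8) + O(n^0):

a = 49, b = 8, c = 0
log_b(a) = log_8(49) = 1.8716

Case 1: c = 0 < log_8(49) = 1.8716
T(n) = O(n^(log_8 49))

For T(n) = 49T(n/8) + O(n^0): log_8(49) = 1.8716. This is Case 1 of the Master Theorem (c < log_b(a), work dominated by leaves), giving O(n^(log_8 49)).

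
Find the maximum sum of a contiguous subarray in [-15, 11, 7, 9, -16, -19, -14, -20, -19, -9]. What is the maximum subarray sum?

Using Kadane's algorithm on [-15, 11, 7, 9, -16, -19, -14, -20, -19, -9]:

Scanning through the array:
Position 1 (value 11): max_ending_here = 11, max_so_far = 11
Position 2 (value 7): max_ending_here = 18, max_so_far = 18
Position 3 (value 9): max_ending_here = 27, max_so_far = 27
Position 4 (value -16): max_ending_here = 11, max_so_far = 27
Position 5 (value -19): max_ending_here = -8, max_so_far = 27
Position 6 (value -14): max_ending_here = -14, max_so_far = 27
Position 7 (value -20): max_ending_here = -20, max_so_far = 27
Position 8 (value -19): max_ending_here = -19, max_so_far = 27
Position 9 (value -9): max_ending_here = -9, max_so_far = 27

Maximum subarray: [11, 7, 9]
Maximum sum: 27

The maximum subarray is [11, 7, 9] with sum 27. This subarray runs from index 1 to index 3.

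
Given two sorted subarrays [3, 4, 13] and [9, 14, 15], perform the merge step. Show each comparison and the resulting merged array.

Merging process:

Compare 3 vs 9: take 3 from left. Merged: [3]
Compare 4 vs 9: take 4 from left. Merged: [3, 4]
Compare 13 vs 9: take 9 from right. Merged: [3, 4, 9]
Compare 13 vs 14: take 13 from left. Merged: [3, 4, 9, 13]
Append remaining from right: [14, 15]. Merged: [3, 4, 9, 13, 14, 15]

Final merged array: [3, 4, 9, 13, 14, 15]
Total comparisons: 4

The merged array is [3, 4, 9, 13, 14, 15], requiring 4 comparisons. The merge step runs in O(n) time where n is the total number of elements.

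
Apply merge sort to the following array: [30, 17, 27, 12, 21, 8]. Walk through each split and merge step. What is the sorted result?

Merge sort trace:

Split: [30, 17, 27, 12, 21, 8] -> [30, 17, 27] and [12, 21, 8]
  Split: [30, 17, 27] -> [30] and [17, 27]
    Split: [17, 27] -> [17] and [27]
    Merge: [17] + [27] -> [17, 27]
  Merge: [30] + [17, 27] -> [17, 27, 30]
  Split: [12, 21, 8] -> [12] and [21, 8]
    Split: [21, 8] -> [21] and [8]
    Merge: [21] + [8] -> [8, 21]
  Merge: [12] + [8, 21] -> [8, 12, 21]
Merge: [17, 27, 30] + [8, 12, 21] -> [8, 12, 17, 21, 27, 30]

Final sorted array: [8, 12, 17, 21, 27, 30]

The merge sort proceeds by recursively splitting the array and merging sorted halves.
After all merges, the sorted array is [8, 12, 17, 21, 27, 30].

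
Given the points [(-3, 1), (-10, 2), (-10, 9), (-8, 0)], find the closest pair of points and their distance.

Computing all pairwise distances among 4 points:

d((-3, 1), (-10, 2)) = 7.0711
d((-3, 1), (-10, 9)) = 10.6301
d((-3, 1), (-8, 0)) = 5.099
d((-10, 2), (-10, 9)) = 7.0
d((-10, 2), (-8, 0)) = 2.8284 <-- minimum
d((-10, 9), (-8, 0)) = 9.2195

Closest pair: (-10, 2) and (-8, 0) with distance 2.8284

The closest pair is (-10, 2) and (-8, 0) with Euclidean distance 2.8284. For 4 points, brute-force pairwise comparison is shown above. For large n, the divide-and-conquer algorithm (sort by x, recurse on halves, check the dividing strip) achieves O(n log n).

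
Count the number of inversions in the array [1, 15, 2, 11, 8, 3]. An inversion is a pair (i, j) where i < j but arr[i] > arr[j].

Finding inversions in [1, 15, 2, 11, 8, 3]:

(1, 2): arr[1]=15 > arr[2]=2
(1, 3): arr[1]=15 > arr[3]=11
(1, 4): arr[1]=15 > arr[4]=8
(1, 5): arr[1]=15 > arr[5]=3
(3, 4): arr[3]=11 > arr[4]=8
(3, 5): arr[3]=11 > arr[5]=3
(4, 5): arr[4]=8 > arr[5]=3

Total inversions: 7

The array has 7 inversion(s): (1,2), (1,3), (1,4), (1,5), (3,4), (3,5), (4,5). Each pair (i,j) satisfies i < j and arr[i] > arr[j].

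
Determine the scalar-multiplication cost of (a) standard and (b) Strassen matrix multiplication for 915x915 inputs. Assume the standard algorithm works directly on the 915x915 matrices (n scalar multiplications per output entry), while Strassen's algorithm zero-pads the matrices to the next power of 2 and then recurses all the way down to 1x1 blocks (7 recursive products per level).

Matrix multiplication for 915x915 matrices:

Strassen's algorithm requires power-of-2 dimensions. Pad 915x915 to 1024x1024 (next power of 2).

Standard algorithm: 915^3 = 766060875 multiplications
Strassen's algorithm: 7^(log2(1024)) = 7^10 = 282475249 multiplications
Savings: 766060875 - 282475249 = 483585626 multiplications

Standard: 766060875 multiplications (915^3). Strassen: 282475249 multiplications (7^10, after padding to 1024x1024). Strassen reduces 8 recursive multiplications to 7 at each level.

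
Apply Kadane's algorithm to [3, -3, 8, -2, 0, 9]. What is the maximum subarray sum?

Using Kadane's algorithm on [3, -3, 8, -2, 0, 9]:

Scanning through the array:
Position 1 (value -3): max_ending_here = 0, max_so_far = 3
Position 2 (value 8): max_ending_here = 8, max_so_far = 8
Position 3 (value -2): max_ending_here = 6, max_so_far = 8
Position 4 (value 0): max_ending_here = 6, max_so_far = 8
Position 5 (value 9): max_ending_here = 15, max_so_far = 15

Maximum subarray: [3, -3, 8, -2, 0, 9]
Maximum sum: 15

The maximum subarray is [3, -3, 8, -2, 0, 9] with sum 15. This subarray runs from index 0 to index 5.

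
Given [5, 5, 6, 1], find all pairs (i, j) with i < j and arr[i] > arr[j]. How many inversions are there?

Finding inversions in [5, 5, 6, 1]:

(0, 3): arr[0]=5 > arr[3]=1
(1, 3): arr[1]=5 > arr[3]=1
(2, 3): arr[2]=6 > arr[3]=1

Total inversions: 3

The array has 3 inversion(s): (0,3), (1,3), (2,3). Each pair (i,j) satisfies i < j and arr[i] > arr[j].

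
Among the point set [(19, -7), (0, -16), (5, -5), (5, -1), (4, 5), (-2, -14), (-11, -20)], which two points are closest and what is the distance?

Computing all pairwise distances among 7 points:

d((19, -7), (0, -16)) = 21.0238
d((19, -7), (5, -5)) = 14.1421
d((19, -7), (5, -1)) = 15.2315
d((19, -7), (4, 5)) = 19.2094
d((19, -7), (-2, -14)) = 22.1359
d((19, -7), (-11, -20)) = 32.6956
d((0, -16), (5, -5)) = 12.083
d((0, -16), (5, -1)) = 15.8114
d((0, -16), (4, 5)) = 21.3776
d((0, -16), (-2, -14)) = 2.8284 <-- minimum
d((0, -16), (-11, -20)) = 11.7047
d((5, -5), (5, -1)) = 4.0
d((5, -5), (4, 5)) = 10.0499
d((5, -5), (-2, -14)) = 11.4018
d((5, -5), (-11, -20)) = 21.9317
d((5, -1), (4, 5)) = 6.0828
d((5, -1), (-2, -14)) = 14.7648
d((5, -1), (-11, -20)) = 24.8395
d((4, 5), (-2, -14)) = 19.9249
d((4, 5), (-11, -20)) = 29.1548
d((-2, -14), (-11, -20)) = 10.8167

Closest pair: (0, -16) and (-2, -14) with distance 2.8284

The closest pair is (0, -16) and (-2, -14) with Euclidean distance 2.8284. For 7 points, brute-force pairwise comparison is shown above. For large n, the divide-and-conquer algorithm (sort by x, recurse on halves, check the dividing strip) achieves O(n log n).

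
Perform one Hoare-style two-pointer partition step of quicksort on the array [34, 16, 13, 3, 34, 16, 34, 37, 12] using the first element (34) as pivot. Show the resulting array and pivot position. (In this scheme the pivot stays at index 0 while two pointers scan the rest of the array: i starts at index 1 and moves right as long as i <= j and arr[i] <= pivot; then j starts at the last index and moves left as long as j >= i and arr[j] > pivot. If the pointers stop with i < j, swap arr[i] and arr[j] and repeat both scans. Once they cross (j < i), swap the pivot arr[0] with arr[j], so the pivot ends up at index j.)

Hoare-style two-pointer partition with pivot = 34:

Initial array: [34, 16, 13, 3, 34, 16, 34, 37, 12]

Pointers start at i = 1, j = 8.
i stops at index 7 (arr[7]=37 > 34), j stops at index 8 (arr[8]=12 <= 34): swap arr[7] and arr[8], array becomes [34, 16, 13, 3, 34, 16, 34, 12, 37]
i ends at 8, j ends at 7: the pointers have crossed (j < i), so scanning stops.

Swap pivot arr[0] with arr[7] to place pivot at position 7: [12, 16, 13, 3, 34, 16, 34, 34, 37]
Pivot position: 7

After partitioning with pivot 34, the array becomes [12, 16, 13, 3, 34, 16, 34, 34, 37]. The pivot is placed at index 7. All elements to the left of the pivot are <= 34, and all elements to the right are > 34.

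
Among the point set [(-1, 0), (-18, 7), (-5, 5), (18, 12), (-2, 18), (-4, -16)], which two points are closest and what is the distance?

Computing all pairwise distances among 6 points:

d((-1, 0), (-18, 7)) = 18.3848
d((-1, 0), (-5, 5)) = 6.4031 <-- minimum
d((-1, 0), (18, 12)) = 22.4722
d((-1, 0), (-2, 18)) = 18.0278
d((-1, 0), (-4, -16)) = 16.2788
d((-18, 7), (-5, 5)) = 13.1529
d((-18, 7), (18, 12)) = 36.3456
d((-18, 7), (-2, 18)) = 19.4165
d((-18, 7), (-4, -16)) = 26.9258
d((-5, 5), (18, 12)) = 24.0416
d((-5, 5), (-2, 18)) = 13.3417
d((-5, 5), (-4, -16)) = 21.0238
d((18, 12), (-2, 18)) = 20.8806
d((18, 12), (-4, -16)) = 35.609
d((-2, 18), (-4, -16)) = 34.0588

Closest pair: (-1, 0) and (-5, 5) with distance 6.4031

The closest pair is (-1, 0) and (-5, 5) with Euclidean distance 6.4031. For 6 points, brute-force pairwise comparison is shown above. For large n, the divide-and-conquer algorithm (sort by x, recurse on halves, check the dividing strip) achieves O(n log n).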